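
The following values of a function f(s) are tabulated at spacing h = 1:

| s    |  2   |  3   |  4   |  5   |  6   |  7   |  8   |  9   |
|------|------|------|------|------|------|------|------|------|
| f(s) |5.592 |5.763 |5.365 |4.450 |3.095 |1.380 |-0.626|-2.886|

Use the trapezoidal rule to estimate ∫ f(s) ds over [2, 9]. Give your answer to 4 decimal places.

h = 1, n = 7.
(h/2)·[y₀ + 2y₁ + 2y₂ + 2y₃ + 2y₄ + 2y₅ + 2y₆ + y₇] = 0.5·(41.560) = 20.7800.

20.7800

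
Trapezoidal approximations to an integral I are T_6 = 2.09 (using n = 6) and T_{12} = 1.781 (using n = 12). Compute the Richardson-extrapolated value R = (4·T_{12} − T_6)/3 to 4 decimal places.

1.6780

R = (4·T_{12} − T_6) / 3 = (4·1.781 − 2.09)/3 = (5.034)/3 = 1.6780.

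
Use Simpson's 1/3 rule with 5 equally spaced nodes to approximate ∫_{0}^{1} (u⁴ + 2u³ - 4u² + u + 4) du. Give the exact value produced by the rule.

3.8671875

h = (1 − 0)/4 = 0.25.
Nodes u₀,…,u₄ = 0, 0.25, 0.5, 0.75, 1.
f(u) = u⁴ + 2u³ - 4u² + u + 4: f₀=4, f₁=4.03515625, f₂=3.8125, f₃=3.66015625, f₄=4.
(h/3)·[f₀ + 4f₁ + 2f₂ + 4f₃ + f₄] = 0.083333·(46.40625) = 3.8671875.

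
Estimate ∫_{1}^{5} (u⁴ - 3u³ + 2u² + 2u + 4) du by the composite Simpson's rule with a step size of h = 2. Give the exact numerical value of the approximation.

h = (5 − 1)/2 = 2.
Nodes u₀,…,u₂ = 1, 3, 5.
f(u) = u⁴ - 3u³ + 2u² + 2u + 4: f₀=6, f₁=28, f₂=314.
(h/3)·[f₀ + 4f₁ + f₂] = 0.666667·(432) = 288.

288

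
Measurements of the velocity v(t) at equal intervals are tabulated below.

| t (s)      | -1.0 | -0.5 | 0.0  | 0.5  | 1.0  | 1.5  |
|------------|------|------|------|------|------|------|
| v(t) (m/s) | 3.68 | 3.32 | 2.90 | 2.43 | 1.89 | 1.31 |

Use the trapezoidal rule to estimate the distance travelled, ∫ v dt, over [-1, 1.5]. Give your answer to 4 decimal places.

6.5175

h = 0.5, n = 5.
(h/2)·[y₀ + 2y₁ + 2y₂ + 2y₃ + 2y₄ + y₅] = 0.25·(26.07) = 6.5175.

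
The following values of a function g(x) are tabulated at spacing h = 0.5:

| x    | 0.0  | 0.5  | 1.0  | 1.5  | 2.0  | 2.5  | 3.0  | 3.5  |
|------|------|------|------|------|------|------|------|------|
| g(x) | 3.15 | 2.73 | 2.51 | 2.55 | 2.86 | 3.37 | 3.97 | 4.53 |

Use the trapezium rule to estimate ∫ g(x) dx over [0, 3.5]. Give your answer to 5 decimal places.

h = 0.5, n = 7.
(h/2)·[y₀ + 2y₁ + 2y₂ + 2y₃ + 2y₄ + 2y₅ + 2y₆ + y₇] = 0.25·(43.66) = 10.91500.

10.91500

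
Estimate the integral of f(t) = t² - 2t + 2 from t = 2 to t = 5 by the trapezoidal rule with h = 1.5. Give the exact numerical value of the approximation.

25.125

h = (5 − 2)/2 = 1.5.
Nodes t₀,…,t₂ = 2, 3.5, 5.
f(t) = t² - 2t + 2: f₀=2, f₁=7.25, f₂=17.
(h/2)·[f₀ + 2f₁ + f₂] = 0.75·(33.5) = 25.125.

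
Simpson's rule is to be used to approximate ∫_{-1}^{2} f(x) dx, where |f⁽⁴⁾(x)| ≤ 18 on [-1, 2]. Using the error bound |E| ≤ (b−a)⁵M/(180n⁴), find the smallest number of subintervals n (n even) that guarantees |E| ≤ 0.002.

12

Need 4374/(180n⁴) ≤ 0.002.
n⁴ ≥ 4374/(180·0.002) = 12150 ⇒ n ≥ 10.4989, so the smallest even n is 12. (n must be even for Simpson's rule.)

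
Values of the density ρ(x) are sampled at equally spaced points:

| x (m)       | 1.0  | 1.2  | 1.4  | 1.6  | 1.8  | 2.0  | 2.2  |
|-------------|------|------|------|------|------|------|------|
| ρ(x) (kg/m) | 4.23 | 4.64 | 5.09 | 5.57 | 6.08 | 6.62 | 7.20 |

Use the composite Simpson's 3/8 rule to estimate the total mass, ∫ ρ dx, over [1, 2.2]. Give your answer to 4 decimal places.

h = 0.2, n = 6.
(3h/8)·[y₀ + 3y₁ + 3y₂ + 2y₃ + 3y₄ + 3y₅ + y₆] = 0.075·(89.86) = 6.7395.

6.7395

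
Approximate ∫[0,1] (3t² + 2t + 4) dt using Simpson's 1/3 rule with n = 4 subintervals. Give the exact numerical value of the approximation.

h = (1 − 0)/4 = 0.25.
Nodes t₀,…,t₄ = 0, 0.25, 0.5, 0.75, 1.
f(t) = 3t² + 2t + 4: f₀=4, f₁=4.6875, f₂=5.75, f₃=7.1875, f₄=9.
(h/3)·[f₀ + 4f₁ + 2f₂ + 4f₃ + f₄] = 0.083333·(72) = 6.

6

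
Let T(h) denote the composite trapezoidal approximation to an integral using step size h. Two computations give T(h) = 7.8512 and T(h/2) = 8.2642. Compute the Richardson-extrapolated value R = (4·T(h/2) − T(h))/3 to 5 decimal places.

R = (4·T(h/2) − T(h)) / 3 = (4·8.2642 − 7.8512)/3 = (25.2056)/3 = 8.40187.

8.40187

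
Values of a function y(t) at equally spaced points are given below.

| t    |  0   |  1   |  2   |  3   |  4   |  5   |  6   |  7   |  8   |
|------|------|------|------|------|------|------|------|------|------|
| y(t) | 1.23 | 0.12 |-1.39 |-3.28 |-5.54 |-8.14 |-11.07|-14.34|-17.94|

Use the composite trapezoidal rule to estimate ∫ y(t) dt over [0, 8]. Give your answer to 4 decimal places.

-51.9950

h = 1, n = 8.
(h/2)·[y₀ + 2y₁ + 2y₂ + 2y₃ + 2y₄ + 2y₅ + 2y₆ + 2y₇ + y₈] = 0.5·(-103.99) = -51.9950.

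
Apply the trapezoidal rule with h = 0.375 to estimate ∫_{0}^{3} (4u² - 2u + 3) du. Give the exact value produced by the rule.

h = (3 − 0)/8 = 0.375.
Nodes u₀,…,u₈ = 0, 0.375, 0.75, 1.125, 1.5, 1.875, 2.25, 2.625, 3.
f(u) = 4u² - 2u + 3: f₀=3, f₁=2.8125, f₂=3.75, f₃=5.8125, f₄=9, f₅=13.3125, f₆=18.75, f₇=25.3125, f₈=33.
(h/2)·[f₀ + 2f₁ + 2f₂ + 2f₃ + 2f₄ + 2f₅ + 2f₆ + 2f₇ + f₈] = 0.1875·(193.5) = 36.28125.

36.28125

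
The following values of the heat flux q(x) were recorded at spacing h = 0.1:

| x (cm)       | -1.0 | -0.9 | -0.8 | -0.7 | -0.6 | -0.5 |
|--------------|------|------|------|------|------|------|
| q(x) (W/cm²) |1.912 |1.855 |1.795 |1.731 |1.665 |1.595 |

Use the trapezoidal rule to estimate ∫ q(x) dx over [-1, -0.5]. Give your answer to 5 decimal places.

h = 0.1, n = 5.
(h/2)·[y₀ + 2y₁ + 2y₂ + 2y₃ + 2y₄ + y₅] = 0.05·(17.599) = 0.87995.

0.87995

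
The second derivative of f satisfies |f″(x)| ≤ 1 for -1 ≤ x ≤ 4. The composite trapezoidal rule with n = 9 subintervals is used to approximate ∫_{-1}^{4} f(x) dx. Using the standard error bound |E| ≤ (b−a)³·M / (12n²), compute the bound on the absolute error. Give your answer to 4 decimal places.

|E| ≤ (5)³·1 / (12·9²) = 125/972 = 0.1286.

0.1286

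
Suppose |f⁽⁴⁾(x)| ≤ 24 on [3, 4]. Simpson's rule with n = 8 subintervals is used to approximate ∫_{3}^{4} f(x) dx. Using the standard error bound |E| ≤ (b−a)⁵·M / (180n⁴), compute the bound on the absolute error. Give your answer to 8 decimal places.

|E| ≤ (1)⁵·24 / (180·8⁴) = 24/737280 = 0.00003255.

0.00003255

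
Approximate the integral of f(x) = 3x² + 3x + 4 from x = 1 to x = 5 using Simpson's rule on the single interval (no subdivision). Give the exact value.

S = (b−a)/6 · [f(1) + 4f(3) + f(5)] = 0.666667·[10 + 4·40 + 94] = 176.

176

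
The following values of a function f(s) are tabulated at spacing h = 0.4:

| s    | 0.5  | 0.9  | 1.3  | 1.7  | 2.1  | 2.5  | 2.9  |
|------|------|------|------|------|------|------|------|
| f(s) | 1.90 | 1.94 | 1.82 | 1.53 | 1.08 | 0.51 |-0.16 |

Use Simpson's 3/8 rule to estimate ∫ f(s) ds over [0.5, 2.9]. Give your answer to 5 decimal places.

3.12750

h = 0.4, n = 6.
(3h/8)·[y₀ + 3y₁ + 3y₂ + 2y₃ + 3y₄ + 3y₅ + y₆] = 0.15·(20.85) = 3.12750.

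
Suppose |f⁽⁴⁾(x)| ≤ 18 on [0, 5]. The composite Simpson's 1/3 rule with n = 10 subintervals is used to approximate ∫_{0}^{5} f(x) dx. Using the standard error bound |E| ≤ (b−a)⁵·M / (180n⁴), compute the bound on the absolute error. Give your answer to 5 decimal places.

0.03125

|E| ≤ (5)⁵·18 / (180·10⁴) = 56250/1800000 = 0.03125.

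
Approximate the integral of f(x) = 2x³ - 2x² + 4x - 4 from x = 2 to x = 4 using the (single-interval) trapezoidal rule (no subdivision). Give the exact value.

T = (b−a)/2 · [f(2) + f(4)] = 1·[12 + 108] = 120.

120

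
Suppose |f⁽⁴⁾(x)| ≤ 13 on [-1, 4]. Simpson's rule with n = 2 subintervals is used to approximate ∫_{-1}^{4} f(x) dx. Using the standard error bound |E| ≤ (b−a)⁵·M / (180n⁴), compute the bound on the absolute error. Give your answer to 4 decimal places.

|E| ≤ (5)⁵·13 / (180·2⁴) = 40625/2880 = 14.1059.

14.1059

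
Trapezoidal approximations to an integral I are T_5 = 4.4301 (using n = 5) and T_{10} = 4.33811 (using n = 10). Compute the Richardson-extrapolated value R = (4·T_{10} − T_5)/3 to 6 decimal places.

4.307447

R = (4·T_{10} − T_5) / 3 = (4·4.33811 − 4.4301)/3 = (12.92234)/3 = 4.307447.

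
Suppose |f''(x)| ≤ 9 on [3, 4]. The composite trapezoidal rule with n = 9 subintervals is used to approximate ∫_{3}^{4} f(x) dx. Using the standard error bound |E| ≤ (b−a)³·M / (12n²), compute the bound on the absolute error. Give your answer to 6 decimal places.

|E| ≤ (1)³·9 / (12·9²) = 9/972 = 0.009259.

0.009259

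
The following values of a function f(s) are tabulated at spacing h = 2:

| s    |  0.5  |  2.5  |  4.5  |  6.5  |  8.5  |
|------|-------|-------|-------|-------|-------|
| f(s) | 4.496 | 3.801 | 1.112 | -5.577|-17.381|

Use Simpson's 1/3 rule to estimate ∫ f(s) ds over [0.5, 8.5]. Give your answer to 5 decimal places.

-11.84333

h = 2, n = 4.
(h/3)·[y₀ + 4y₁ + 2y₂ + 4y₃ + y₄] = 0.666667·(-17.765) = -11.84333.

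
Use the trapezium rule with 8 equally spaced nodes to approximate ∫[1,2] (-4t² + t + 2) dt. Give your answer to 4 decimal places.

h = (2 − 1)/7 = 0.142857.
Nodes t₀,…,t₇ = 1, 1.142857, 1.285714, 1.428571, 1.571429, 1.714286, 1.857143, 2.
f(t) = -4t² + t + 2: f₀=-1, f₁=-2.081633, f₂=-3.326531, f₃=-4.734694, f₄=-6.306122, f₅=-8.040816, f₆=-9.938776, f₇=-12.
(h/2)·[f₀ + 2f₁ + 2f₂ + 2f₃ + 2f₄ + 2f₅ + 2f₆ + f₇] = 0.071429·(-81.857143) = -5.8469.

-5.8469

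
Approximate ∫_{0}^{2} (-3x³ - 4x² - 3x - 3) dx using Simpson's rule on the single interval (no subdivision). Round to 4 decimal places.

S = (b−a)/6 · [f(0) + 4f(1) + f(2)] = 0.333333·[(-3) + 4·(-13) + (-49)] = -34.6667.

-34.6667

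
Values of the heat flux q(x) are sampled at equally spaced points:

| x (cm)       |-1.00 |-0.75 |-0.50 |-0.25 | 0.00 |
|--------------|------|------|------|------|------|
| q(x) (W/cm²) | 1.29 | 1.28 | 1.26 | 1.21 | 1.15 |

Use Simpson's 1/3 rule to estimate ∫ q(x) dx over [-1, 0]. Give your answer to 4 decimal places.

1.2433

h = 0.25, n = 4.
(h/3)·[y₀ + 4y₁ + 2y₂ + 4y₃ + y₄] = 0.083333·(14.92) = 1.2433.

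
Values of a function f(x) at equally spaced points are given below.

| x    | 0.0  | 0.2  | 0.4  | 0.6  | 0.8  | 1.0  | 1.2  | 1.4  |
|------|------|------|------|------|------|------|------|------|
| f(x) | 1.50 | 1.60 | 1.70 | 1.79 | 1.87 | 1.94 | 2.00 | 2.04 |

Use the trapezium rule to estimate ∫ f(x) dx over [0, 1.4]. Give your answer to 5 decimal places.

2.53400

h = 0.2, n = 7.
(h/2)·[y₀ + 2y₁ + 2y₂ + 2y₃ + 2y₄ + 2y₅ + 2y₆ + y₇] = 0.1·(25.34) = 2.53400.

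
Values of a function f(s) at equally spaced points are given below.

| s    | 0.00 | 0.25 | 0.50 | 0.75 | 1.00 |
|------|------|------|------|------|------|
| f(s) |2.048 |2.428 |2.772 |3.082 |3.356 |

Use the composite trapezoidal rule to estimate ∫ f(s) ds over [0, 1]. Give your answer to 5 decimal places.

2.74600

h = 0.25, n = 4.
(h/2)·[y₀ + 2y₁ + 2y₂ + 2y₃ + y₄] = 0.125·(21.968) = 2.74600.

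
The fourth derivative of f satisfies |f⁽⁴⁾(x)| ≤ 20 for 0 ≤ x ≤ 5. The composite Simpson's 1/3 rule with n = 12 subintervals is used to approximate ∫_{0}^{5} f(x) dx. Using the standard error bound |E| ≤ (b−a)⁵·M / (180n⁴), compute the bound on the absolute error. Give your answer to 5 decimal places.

0.01674

|E| ≤ (5)⁵·20 / (180·12⁴) = 62500/3732480 = 0.01674.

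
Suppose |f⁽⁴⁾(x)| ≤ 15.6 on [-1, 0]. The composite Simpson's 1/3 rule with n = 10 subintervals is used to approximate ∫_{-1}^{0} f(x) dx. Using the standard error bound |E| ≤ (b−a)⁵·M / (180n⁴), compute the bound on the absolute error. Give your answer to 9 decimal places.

|E| ≤ (1)⁵·15.6 / (180·10⁴) = 15.6/1800000 = 0.000008667.

0.000008667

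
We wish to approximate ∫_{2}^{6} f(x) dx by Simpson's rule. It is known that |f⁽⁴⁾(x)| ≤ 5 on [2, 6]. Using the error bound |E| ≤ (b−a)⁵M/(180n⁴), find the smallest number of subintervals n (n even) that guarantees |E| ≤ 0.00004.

Need 5120/(180n⁴) ≤ 0.00004.
n⁴ ≥ 5120/(180·0.00004) = 711111 ⇒ n ≥ 29.0392, so the smallest even n is 30. (n must be even for Simpson's rule.)

30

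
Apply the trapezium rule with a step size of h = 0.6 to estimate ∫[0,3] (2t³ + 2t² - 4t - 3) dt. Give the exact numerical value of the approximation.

h = (3 − 0)/5 = 0.6.
Nodes t₀,…,t₅ = 0, 0.6, 1.2, 1.8, 2.4, 3.
f(t) = 2t³ + 2t² - 4t - 3: f₀=-3, f₁=-4.248, f₂=-1.464, f₃=7.944, f₄=26.568, f₅=57.
(h/2)·[f₀ + 2f₁ + 2f₂ + 2f₃ + 2f₄ + f₅] = 0.3·(111.6) = 33.48.

33.48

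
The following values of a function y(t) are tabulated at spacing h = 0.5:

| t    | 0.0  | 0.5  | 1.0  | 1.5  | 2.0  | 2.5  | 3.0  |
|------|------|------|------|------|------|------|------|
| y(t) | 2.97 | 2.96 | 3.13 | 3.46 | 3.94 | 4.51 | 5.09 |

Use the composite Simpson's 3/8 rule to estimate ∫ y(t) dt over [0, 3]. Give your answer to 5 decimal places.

h = 0.5, n = 6.
(3h/8)·[y₀ + 3y₁ + 3y₂ + 2y₃ + 3y₄ + 3y₅ + y₆] = 0.1875·(58.60) = 10.98750.

10.98750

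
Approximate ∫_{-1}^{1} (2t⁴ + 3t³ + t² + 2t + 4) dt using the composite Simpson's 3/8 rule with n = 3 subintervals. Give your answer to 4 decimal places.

h = (1 − (-1))/3 = 0.666667.
Nodes t₀,…,t₃ = -1, -0.333333, 0.333333, 1.
f(t) = 2t⁴ + 3t³ + t² + 2t + 4: f₀=2, f₁=3.358025, f₂=4.913580, f₃=12.
(3h/8)·[f₀ + 3f₁ + 3f₂ + f₃] = 0.25·(38.814815) = 9.7037.

9.7037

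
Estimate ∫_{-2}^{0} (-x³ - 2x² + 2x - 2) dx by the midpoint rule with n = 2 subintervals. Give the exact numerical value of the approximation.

h = (0 − (-2))/2 = 1.
Midpoints m₁,…,m₂ = -1.5, -0.5.
f(m₁)=-6.125, f(m₂)=-3.375.
h·[f(m₁) + f(m₂)] = 1·(-9.5) = -9.5.

-9.5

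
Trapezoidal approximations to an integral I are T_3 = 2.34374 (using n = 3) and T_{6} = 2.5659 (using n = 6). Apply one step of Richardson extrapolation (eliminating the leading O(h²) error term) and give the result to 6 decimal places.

2.639953

R = (4·T_{6} − T_3) / 3 = (4·2.5659 − 2.34374)/3 = (7.91986)/3 = 2.639953.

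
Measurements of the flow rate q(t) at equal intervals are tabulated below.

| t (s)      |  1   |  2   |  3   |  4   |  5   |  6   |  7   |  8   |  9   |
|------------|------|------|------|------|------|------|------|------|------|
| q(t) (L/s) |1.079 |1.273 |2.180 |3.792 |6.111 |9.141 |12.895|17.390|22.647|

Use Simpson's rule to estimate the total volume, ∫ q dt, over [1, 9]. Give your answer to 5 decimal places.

64.16067

h = 1, n = 8.
(h/3)·[y₀ + 4y₁ + 2y₂ + 4y₃ + 2y₄ + 4y₅ + 2y₆ + 4y₇ + y₈] = 0.333333·(192.482) = 64.16067.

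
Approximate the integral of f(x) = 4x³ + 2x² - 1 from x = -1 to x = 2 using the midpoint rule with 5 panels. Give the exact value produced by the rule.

h = (2 − (-1))/5 = 0.6.
Midpoints m₁,…,m₅ = -0.7, -0.1, 0.5, 1.1, 1.7.
f(m₁)=-1.392, f(m₂)=-0.984, f(m₃)=0, f(m₄)=6.744, f(m₅)=24.432.
h·[f(m₁) + f(m₂) + f(m₃) + f(m₄) + f(m₅)] = 0.6·(28.8) = 17.28.

17.28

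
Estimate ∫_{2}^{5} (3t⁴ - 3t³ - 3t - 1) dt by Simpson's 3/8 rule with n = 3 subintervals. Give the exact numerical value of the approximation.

h = (5 − 2)/3 = 1.
Nodes t₀,…,t₃ = 2, 3, 4, 5.
f(t) = 3t⁴ - 3t³ - 3t - 1: f₀=17, f₁=152, f₂=563, f₃=1484.
(3h/8)·[f₀ + 3f₁ + 3f₂ + f₃] = 0.375·(3646) = 1367.25.

1367.25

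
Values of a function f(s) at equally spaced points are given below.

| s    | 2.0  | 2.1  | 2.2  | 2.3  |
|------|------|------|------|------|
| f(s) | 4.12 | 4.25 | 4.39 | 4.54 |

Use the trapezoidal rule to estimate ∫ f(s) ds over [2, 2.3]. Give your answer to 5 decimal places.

h = 0.1, n = 3.
(h/2)·[y₀ + 2y₁ + 2y₂ + y₃] = 0.05·(25.94) = 1.29700.

1.29700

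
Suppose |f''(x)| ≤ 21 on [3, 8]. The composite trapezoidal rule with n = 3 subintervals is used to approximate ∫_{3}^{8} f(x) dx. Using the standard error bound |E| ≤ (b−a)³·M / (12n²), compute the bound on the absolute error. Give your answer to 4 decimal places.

24.3056

|E| ≤ (5)³·21 / (12·3²) = 2625/108 = 24.3056.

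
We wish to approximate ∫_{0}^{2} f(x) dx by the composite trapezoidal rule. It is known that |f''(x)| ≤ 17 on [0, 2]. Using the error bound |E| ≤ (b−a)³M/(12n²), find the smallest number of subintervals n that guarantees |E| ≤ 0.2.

8

Need 136/(12n²) ≤ 0.2.
n² ≥ 136/(12·0.2) = 56.6667 ⇒ n ≥ 7.5277, so the smallest n is 8.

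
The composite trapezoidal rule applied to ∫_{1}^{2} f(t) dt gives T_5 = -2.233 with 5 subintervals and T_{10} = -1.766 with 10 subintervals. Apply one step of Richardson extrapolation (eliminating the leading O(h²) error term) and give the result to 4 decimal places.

-1.6103

R = (4·T_{10} − T_5) / 3 = (4·(-1.766) − (-2.233))/3 = (-4.831)/3 = -1.6103.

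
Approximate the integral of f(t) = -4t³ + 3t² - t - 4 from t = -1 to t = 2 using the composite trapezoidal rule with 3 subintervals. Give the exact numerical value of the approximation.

-21

h = (2 − (-1))/3 = 1.
Nodes t₀,…,t₃ = -1, 0, 1, 2.
f(t) = -4t³ + 3t² - t - 4: f₀=4, f₁=-4, f₂=-6, f₃=-26.
(h/2)·[f₀ + 2f₁ + 2f₂ + f₃] = 0.5·(-42) = -21.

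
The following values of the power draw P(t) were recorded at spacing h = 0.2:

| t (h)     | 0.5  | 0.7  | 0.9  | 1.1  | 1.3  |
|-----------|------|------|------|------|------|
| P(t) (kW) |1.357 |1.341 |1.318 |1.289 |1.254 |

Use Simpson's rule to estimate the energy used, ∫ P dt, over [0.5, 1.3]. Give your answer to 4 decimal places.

1.0511

h = 0.2, n = 4.
(h/3)·[y₀ + 4y₁ + 2y₂ + 4y₃ + y₄] = 0.066667·(15.767) = 1.0511.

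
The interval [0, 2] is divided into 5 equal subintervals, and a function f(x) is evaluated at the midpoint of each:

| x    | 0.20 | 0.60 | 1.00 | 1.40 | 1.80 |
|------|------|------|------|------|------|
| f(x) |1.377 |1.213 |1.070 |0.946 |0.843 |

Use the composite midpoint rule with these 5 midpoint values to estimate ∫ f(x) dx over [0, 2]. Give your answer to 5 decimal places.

2.17960

h = 0.4, n = 5.
h·[y(m₁) + y(m₂) + y(m₃) + y(m₄) + y(m₅)] = 0.4·(5.449) = 2.17960.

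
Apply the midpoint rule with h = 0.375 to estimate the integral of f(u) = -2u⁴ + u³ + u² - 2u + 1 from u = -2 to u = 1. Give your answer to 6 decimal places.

h = (1 − (-2))/8 = 0.375.
Midpoints m₁,…,m₈ = -1.8125, -1.4375, -1.0625, -0.6875, -0.3125, 0.0625, 0.4375, 0.8125.
f(m₁)=-19.628692626953125, f(m₂)=-5.569122314453125, f(m₃)=0.505584716796875, f(m₄)=2.075897216796875, f(m₅)=1.673065185546875, f(m₆)=0.879119873046875, f(m₇)=0.326873779296875, f(m₈)=-0.300079345703125.
h·[f(m₁) + f(m₂) + f(m₃) + f(m₄) + f(m₅) + f(m₆) + f(m₇) + f(m₈)] = 0.375·(-20.037353515625) = -7.514008.

-7.514008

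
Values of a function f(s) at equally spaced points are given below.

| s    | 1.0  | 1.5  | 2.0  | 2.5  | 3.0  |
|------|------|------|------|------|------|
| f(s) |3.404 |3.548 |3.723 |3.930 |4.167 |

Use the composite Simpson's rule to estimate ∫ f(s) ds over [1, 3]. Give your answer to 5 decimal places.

7.48817

h = 0.5, n = 4.
(h/3)·[y₀ + 4y₁ + 2y₂ + 4y₃ + y₄] = 0.166667·(44.929) = 7.48817.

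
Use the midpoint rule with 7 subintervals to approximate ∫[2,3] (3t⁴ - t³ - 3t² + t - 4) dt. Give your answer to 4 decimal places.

h = (3 − 2)/7 = 0.142857.
Midpoints m₁,…,m₇ = 2.071429, 2.214286, 2.357143, 2.5, 2.642857, 2.785714, 2.928571.
f(m₁)=31.544174, f(m₂)=44.768352, f(m₃)=61.203691, f(m₄)=81.3125, f(m₅)=105.587073, f(m₆)=134.549693, f(m₇)=168.752629.
h·[f(m₁) + f(m₂) + f(m₃) + f(m₄) + f(m₅) + f(m₆) + f(m₇)] = 0.142857·(627.718112) = 89.6740.

89.6740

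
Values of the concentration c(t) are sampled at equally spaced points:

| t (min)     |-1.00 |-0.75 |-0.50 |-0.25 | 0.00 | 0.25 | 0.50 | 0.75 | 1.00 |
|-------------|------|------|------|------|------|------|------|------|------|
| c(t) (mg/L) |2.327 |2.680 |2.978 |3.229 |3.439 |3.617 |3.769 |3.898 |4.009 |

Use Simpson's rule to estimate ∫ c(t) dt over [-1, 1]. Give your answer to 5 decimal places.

6.70033

h = 0.25, n = 8.
(h/3)·[y₀ + 4y₁ + 2y₂ + 4y₃ + 2y₄ + 4y₅ + 2y₆ + 4y₇ + y₈] = 0.083333·(80.404) = 6.70033.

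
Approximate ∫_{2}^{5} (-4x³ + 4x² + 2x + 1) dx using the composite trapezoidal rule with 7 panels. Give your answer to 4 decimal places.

-432.4898

h = (5 − 2)/7 = 0.428571.
Nodes x₀,…,x₇ = 2, 2.428571, 2.857143, 3.285714, 3.714286, 4.142857, 4.571429, 5.
f(x) = -4x³ + 4x² + 2x + 1: f₀=-11, f₁=-27.845481, f₂=-53.927114, f₃=-91.134111, f₄=-141.355685, f₅=-206.481050, f₆=-288.399417, f₇=-389.
(h/2)·[f₀ + 2f₁ + 2f₂ + 2f₃ + 2f₄ + 2f₅ + 2f₆ + f₇] = 0.214286·(-2018.285714) = -432.4898.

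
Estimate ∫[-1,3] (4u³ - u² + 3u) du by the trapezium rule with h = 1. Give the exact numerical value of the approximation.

h = (3 − (-1))/4 = 1.
Nodes u₀,…,u₄ = -1, 0, 1, 2, 3.
f(u) = 4u³ - u² + 3u: f₀=-8, f₁=0, f₂=6, f₃=34, f₄=108.
(h/2)·[f₀ + 2f₁ + 2f₂ + 2f₃ + f₄] = 0.5·(180) = 90.

90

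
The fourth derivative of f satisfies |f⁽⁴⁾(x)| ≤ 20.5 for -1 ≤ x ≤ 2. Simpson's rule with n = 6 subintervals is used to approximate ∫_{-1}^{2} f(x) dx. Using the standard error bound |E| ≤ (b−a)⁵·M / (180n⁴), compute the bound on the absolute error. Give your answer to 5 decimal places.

0.02135

|E| ≤ (3)⁵·20.5 / (180·6⁴) = 4981.5/233280 = 0.02135.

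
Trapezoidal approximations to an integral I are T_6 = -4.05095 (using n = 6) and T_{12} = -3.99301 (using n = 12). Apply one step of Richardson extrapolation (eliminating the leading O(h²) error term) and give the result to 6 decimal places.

R = (4·T_{12} − T_6) / 3 = (4·(-3.99301) − (-4.05095))/3 = (-11.92109)/3 = -3.973697.

-3.973697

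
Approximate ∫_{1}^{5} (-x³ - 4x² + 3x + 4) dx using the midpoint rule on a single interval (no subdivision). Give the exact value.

-200

M = (b−a)·f(3) = 4·(-50) = -200.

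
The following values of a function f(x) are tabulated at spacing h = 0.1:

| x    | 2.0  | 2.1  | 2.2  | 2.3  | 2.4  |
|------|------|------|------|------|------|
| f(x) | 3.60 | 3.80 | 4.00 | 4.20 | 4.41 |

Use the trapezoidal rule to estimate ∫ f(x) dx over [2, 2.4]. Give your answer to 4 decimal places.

h = 0.1, n = 4.
(h/2)·[y₀ + 2y₁ + 2y₂ + 2y₃ + y₄] = 0.05·(32.01) = 1.6005.

1.6005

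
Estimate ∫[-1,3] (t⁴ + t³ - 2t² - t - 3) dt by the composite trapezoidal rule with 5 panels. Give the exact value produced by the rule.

40.47872

h = (3 − (-1))/5 = 0.8.
Nodes t₀,…,t₅ = -1, -0.2, 0.6, 1.4, 2.2, 3.
f(t) = t⁴ + t³ - 2t² - t - 3: f₀=-4, f₁=-2.8864, f₂=-3.9744, f₃=-1.7344, f₄=19.1936, f₅=84.
(h/2)·[f₀ + 2f₁ + 2f₂ + 2f₃ + 2f₄ + f₅] = 0.4·(101.1968) = 40.47872.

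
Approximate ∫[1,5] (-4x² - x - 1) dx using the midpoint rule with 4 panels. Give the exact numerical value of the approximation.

h = (5 − 1)/4 = 1.
Midpoints m₁,…,m₄ = 1.5, 2.5, 3.5, 4.5.
f(m₁)=-11.5, f(m₂)=-28.5, f(m₃)=-53.5, f(m₄)=-86.5.
h·[f(m₁) + f(m₂) + f(m₃) + f(m₄)] = 1·(-180) = -180.

-180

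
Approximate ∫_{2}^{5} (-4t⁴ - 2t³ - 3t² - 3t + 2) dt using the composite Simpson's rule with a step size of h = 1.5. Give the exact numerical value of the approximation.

-2929.5

h = (5 − 2)/2 = 1.5.
Nodes t₀,…,t₂ = 2, 3.5, 5.
f(t) = -4t⁴ - 2t³ - 3t² - 3t + 2: f₀=-96, f₁=-731.25, f₂=-2838.
(h/3)·[f₀ + 4f₁ + f₂] = 0.5·(-5859) = -2929.5.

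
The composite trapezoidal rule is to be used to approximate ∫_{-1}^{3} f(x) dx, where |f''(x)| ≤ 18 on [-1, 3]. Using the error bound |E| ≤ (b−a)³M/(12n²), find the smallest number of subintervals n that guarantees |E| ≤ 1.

Need 1152/(12n²) ≤ 1.
n² ≥ 1152/(12·1) = 96 ⇒ n ≥ 9.7980, so the smallest n is 10.

10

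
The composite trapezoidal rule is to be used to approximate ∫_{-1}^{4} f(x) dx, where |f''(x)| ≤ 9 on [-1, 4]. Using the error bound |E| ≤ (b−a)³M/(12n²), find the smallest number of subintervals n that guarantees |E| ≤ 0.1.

Need 1125/(12n²) ≤ 0.1.
n² ≥ 1125/(12·0.1) = 937.5 ⇒ n ≥ 30.6186, so the smallest n is 31.

31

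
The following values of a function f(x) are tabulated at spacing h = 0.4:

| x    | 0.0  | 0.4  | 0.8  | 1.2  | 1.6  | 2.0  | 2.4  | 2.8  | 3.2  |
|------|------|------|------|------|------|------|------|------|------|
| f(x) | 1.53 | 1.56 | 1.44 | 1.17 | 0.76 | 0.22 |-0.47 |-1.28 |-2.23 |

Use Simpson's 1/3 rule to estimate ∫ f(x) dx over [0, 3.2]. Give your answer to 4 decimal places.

h = 0.4, n = 8.
(h/3)·[y₀ + 4y₁ + 2y₂ + 4y₃ + 2y₄ + 4y₅ + 2y₆ + 4y₇ + y₈] = 0.133333·(9.44) = 1.2587.

1.2587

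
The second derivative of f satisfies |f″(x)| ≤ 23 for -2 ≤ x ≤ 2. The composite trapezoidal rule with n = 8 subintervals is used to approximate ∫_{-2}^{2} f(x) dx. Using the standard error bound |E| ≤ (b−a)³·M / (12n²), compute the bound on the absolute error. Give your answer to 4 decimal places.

|E| ≤ (4)³·23 / (12·8²) = 1472/768 = 1.9167.

1.9167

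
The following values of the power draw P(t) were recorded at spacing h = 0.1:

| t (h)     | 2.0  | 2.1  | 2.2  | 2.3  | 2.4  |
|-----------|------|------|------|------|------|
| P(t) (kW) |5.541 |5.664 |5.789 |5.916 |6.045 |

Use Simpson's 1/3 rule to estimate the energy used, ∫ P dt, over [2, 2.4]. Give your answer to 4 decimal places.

2.3161

h = 0.1, n = 4.
(h/3)·[y₀ + 4y₁ + 2y₂ + 4y₃ + y₄] = 0.033333·(69.484) = 2.3161.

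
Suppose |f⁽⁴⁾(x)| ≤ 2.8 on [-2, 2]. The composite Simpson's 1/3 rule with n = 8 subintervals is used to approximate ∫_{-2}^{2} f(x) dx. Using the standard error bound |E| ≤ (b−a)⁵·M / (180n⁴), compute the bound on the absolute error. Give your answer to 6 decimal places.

0.003889

|E| ≤ (4)⁵·2.8 / (180·8⁴) = 2867.2/737280 = 0.003889.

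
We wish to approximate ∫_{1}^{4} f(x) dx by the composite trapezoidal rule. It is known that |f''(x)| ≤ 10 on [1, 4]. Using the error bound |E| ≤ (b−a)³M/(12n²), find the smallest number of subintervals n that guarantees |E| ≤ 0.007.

Need 270/(12n²) ≤ 0.007.
n² ≥ 270/(12·0.007) = 3214.29 ⇒ n ≥ 56.6947, so the smallest n is 57.

57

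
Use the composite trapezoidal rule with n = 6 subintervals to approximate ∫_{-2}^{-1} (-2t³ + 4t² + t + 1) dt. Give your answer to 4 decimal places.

16.3935

h = (-1 − (-2))/6 = 0.166667.
Nodes t₀,…,t₆ = -2, -1.833333, -1.666667, -1.5, -1.333333, -1.166667, -1.
f(t) = -2t³ + 4t² + t + 1: f₀=31, f₁=24.935185, f₂=19.703704, f₃=15.25, f₄=11.518519, f₅=8.453704, f₆=6.
(h/2)·[f₀ + 2f₁ + 2f₂ + 2f₃ + 2f₄ + 2f₅ + f₆] = 0.083333·(196.722222) = 16.3935.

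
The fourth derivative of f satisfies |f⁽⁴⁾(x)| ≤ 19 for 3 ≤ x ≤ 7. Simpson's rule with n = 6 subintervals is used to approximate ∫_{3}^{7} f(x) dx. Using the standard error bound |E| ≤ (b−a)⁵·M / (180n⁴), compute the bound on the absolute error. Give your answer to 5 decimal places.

0.08340

|E| ≤ (4)⁵·19 / (180·6⁴) = 19456/233280 = 0.08340.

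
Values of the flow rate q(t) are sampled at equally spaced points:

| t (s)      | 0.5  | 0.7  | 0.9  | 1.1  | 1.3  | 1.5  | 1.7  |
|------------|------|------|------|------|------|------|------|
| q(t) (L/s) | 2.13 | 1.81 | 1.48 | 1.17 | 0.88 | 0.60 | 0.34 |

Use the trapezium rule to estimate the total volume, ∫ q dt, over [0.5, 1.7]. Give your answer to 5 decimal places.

1.43500

h = 0.2, n = 6.
(h/2)·[y₀ + 2y₁ + 2y₂ + 2y₃ + 2y₄ + 2y₅ + y₆] = 0.1·(14.35) = 1.43500.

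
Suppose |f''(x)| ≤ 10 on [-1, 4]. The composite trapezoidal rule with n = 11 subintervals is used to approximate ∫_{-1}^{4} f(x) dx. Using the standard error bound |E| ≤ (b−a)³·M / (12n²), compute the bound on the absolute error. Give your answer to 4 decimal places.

0.8609

|E| ≤ (5)³·10 / (12·11²) = 1250/1452 = 0.8609.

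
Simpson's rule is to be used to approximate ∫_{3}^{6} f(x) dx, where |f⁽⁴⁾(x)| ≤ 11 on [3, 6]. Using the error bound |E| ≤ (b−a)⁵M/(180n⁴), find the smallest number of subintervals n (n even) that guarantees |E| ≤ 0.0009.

Need 2673/(180n⁴) ≤ 0.0009.
n⁴ ≥ 2673/(180·0.0009) = 16500 ⇒ n ≥ 11.3337, so the smallest even n is 12. (n must be even for Simpson's rule.)

12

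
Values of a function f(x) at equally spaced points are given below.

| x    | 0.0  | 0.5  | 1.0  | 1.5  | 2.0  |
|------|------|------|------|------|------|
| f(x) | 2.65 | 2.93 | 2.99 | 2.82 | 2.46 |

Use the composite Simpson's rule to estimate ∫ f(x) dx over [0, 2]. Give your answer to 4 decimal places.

h = 0.5, n = 4.
(h/3)·[y₀ + 4y₁ + 2y₂ + 4y₃ + y₄] = 0.166667·(34.09) = 5.6817.

5.6817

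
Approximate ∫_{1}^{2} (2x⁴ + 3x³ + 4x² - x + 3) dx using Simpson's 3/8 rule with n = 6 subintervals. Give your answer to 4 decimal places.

h = (2 − 1)/6 = 0.166667.
Nodes x₀,…,x₆ = 1, 1.166667, 1.333333, 1.5, 1.666667, 1.833333, 2.
f(x) = 2x⁴ + 3x³ + 4x² - x + 3: f₀=11, f₁=15.746914, f₂=22.209877, f₃=30.75, f₄=41.765432, f₅=55.691358, f₆=73.
(3h/8)·[f₀ + 3f₁ + 3f₂ + 2f₃ + 3f₄ + 3f₅ + f₆] = 0.0625·(551.740741) = 34.4838.

34.4838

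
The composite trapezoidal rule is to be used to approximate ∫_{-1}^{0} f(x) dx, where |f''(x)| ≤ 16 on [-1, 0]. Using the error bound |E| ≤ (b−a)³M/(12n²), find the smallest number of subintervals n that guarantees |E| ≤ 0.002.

Need 16/(12n²) ≤ 0.002.
n² ≥ 16/(12·0.002) = 666.667 ⇒ n ≥ 25.8199, so the smallest n is 26.

26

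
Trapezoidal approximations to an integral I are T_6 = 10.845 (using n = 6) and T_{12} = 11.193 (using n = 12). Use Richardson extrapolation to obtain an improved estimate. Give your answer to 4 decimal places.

R = (4·T_{12} − T_6) / 3 = (4·11.193 − 10.845)/3 = (33.927)/3 = 11.3090.

11.3090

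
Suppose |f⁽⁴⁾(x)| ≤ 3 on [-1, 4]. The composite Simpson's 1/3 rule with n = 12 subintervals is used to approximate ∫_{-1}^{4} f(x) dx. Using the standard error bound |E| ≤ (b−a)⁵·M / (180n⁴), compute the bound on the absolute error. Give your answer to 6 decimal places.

|E| ≤ (5)⁵·3 / (180·12⁴) = 9375/3732480 = 0.002512.

0.002512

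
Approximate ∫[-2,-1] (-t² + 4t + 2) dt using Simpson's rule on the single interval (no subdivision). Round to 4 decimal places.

S = (b−a)/6 · [f(-2) + 4f(-1.5) + f(-1)] = 0.166667·[(-10) + 4·(-6.25) + (-3)] = -6.3333.

-6.3333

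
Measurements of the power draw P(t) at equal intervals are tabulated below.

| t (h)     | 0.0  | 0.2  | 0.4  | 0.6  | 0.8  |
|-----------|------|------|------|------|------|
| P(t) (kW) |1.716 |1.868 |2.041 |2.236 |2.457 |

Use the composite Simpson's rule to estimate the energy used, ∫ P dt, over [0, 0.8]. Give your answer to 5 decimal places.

1.64473

h = 0.2, n = 4.
(h/3)·[y₀ + 4y₁ + 2y₂ + 4y₃ + y₄] = 0.066667·(24.671) = 1.64473.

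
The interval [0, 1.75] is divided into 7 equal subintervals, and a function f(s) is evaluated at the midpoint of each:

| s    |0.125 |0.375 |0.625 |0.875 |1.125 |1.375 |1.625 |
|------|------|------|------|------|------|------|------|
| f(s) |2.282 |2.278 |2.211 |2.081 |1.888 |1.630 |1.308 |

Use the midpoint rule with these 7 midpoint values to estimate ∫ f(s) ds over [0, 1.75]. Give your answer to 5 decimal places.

3.41950

h = 0.25, n = 7.
h·[y(m₁) + y(m₂) + y(m₃) + y(m₄) + y(m₅) + y(m₆) + y(m₇)] = 0.25·(13.678) = 3.41950.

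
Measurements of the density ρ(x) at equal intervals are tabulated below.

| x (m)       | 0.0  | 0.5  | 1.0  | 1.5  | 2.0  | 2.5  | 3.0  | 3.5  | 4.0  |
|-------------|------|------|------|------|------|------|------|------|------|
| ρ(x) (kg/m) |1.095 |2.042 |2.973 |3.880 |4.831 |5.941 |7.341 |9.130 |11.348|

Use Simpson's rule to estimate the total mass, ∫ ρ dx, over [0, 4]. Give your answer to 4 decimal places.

21.1175

h = 0.5, n = 8.
(h/3)·[y₀ + 4y₁ + 2y₂ + 4y₃ + 2y₄ + 4y₅ + 2y₆ + 4y₇ + y₈] = 0.166667·(126.705) = 21.1175.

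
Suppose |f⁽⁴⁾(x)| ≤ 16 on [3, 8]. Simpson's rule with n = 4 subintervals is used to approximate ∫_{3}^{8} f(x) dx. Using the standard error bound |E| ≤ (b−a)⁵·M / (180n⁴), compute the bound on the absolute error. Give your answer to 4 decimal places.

1.0851

|E| ≤ (5)⁵·16 / (180·4⁴) = 50000/46080 = 1.0851.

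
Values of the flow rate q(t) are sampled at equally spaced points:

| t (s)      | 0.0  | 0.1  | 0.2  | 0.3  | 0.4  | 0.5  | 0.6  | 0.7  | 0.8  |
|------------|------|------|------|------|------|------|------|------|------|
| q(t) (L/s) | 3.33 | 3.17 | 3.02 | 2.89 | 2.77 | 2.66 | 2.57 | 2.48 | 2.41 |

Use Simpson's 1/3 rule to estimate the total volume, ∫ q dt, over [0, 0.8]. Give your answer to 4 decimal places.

h = 0.1, n = 8.
(h/3)·[y₀ + 4y₁ + 2y₂ + 4y₃ + 2y₄ + 4y₅ + 2y₆ + 4y₇ + y₈] = 0.033333·(67.26) = 2.2420.

2.2420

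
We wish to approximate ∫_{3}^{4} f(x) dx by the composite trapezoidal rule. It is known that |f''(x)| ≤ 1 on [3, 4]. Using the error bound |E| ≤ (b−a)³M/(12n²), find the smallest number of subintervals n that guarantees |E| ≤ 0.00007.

35

Need 1/(12n²) ≤ 0.00007.
n² ≥ 1/(12·0.00007) = 1190.48 ⇒ n ≥ 34.5033, so the smallest n is 35.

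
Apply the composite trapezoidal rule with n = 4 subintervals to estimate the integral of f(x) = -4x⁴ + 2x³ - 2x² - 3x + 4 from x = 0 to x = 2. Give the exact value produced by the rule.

-23.25

h = (2 − 0)/4 = 0.5.
Nodes x₀,…,x₄ = 0, 0.5, 1, 1.5, 2.
f(x) = -4x⁴ + 2x³ - 2x² - 3x + 4: f₀=4, f₁=2, f₂=-3, f₃=-18.5, f₄=-58.
(h/2)·[f₀ + 2f₁ + 2f₂ + 2f₃ + f₄] = 0.25·(-93) = -23.25.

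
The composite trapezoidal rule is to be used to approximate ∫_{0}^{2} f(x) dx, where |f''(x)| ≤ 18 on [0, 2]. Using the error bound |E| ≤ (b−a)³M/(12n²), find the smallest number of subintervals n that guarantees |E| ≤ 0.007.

42

Need 144/(12n²) ≤ 0.007.
n² ≥ 144/(12·0.007) = 1714.29 ⇒ n ≥ 41.4039, so the smallest n is 42.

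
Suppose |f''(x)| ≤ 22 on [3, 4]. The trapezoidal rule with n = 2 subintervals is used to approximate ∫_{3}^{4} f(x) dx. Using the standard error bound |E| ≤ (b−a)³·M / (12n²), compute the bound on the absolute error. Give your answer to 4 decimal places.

|E| ≤ (1)³·22 / (12·2²) = 22/48 = 0.4583.

0.4583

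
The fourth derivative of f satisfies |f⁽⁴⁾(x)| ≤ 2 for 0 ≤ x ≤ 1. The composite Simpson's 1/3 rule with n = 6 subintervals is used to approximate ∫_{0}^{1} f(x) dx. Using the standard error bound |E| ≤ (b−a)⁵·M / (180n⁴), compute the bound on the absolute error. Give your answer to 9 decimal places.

|E| ≤ (1)⁵·2 / (180·6⁴) = 2/233280 = 0.000008573.

0.000008573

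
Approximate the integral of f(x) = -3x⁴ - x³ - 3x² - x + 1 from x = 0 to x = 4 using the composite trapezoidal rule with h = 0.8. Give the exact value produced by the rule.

h = (4 − 0)/5 = 0.8.
Nodes x₀,…,x₅ = 0, 0.8, 1.6, 2.4, 3.2, 4.
f(x) = -3x⁴ - x³ - 3x² - x + 1: f₀=1, f₁=-3.4608, f₂=-32.0368, f₃=-132.0368, f₄=-380.2608, f₅=-883.
(h/2)·[f₀ + 2f₁ + 2f₂ + 2f₃ + 2f₄ + f₅] = 0.4·(-1977.5904) = -791.03616.

-791.03616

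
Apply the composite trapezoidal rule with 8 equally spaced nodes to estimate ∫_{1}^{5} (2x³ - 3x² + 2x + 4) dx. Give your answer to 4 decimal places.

231.2653

h = (5 − 1)/7 = 0.571429.
Nodes x₀,…,x₇ = 1, 1.571429, 2.142857, 2.714286, 3.285714, 3.857143, 4.428571, 5.
f(x) = 2x³ - 3x² + 2x + 4: f₀=5, f₁=7.495627, f₂=14.189504, f₃=27.320700, f₄=49.128280, f₅=81.851312, f₆=127.728863, f₇=189.
(h/2)·[f₀ + 2f₁ + 2f₂ + 2f₃ + 2f₄ + 2f₅ + 2f₆ + f₇] = 0.285714·(809.428571) = 231.2653.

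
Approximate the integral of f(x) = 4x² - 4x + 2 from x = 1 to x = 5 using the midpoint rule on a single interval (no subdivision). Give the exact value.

M = (b−a)·f(3) = 4·(26) = 104.

104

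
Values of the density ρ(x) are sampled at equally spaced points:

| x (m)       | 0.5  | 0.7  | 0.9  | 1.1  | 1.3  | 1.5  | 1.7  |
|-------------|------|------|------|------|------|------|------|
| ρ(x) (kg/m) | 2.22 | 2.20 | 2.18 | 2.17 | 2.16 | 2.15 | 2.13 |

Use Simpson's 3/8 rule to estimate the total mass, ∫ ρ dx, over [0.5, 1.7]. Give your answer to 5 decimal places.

2.60700

h = 0.2, n = 6.
(3h/8)·[y₀ + 3y₁ + 3y₂ + 2y₃ + 3y₄ + 3y₅ + y₆] = 0.075·(34.76) = 2.60700.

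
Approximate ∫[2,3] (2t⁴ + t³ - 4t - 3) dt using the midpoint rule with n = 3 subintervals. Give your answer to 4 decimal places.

h = (3 − 2)/3 = 0.333333.
Midpoints m₁,…,m₃ = 2.166667, 2.5, 2.833333.
f(m₁)=42.580247, f(m₂)=80.75, f(m₃)=137.302469.
h·[f(m₁) + f(m₂) + f(m₃)] = 0.333333·(260.632716) = 86.8776.

86.8776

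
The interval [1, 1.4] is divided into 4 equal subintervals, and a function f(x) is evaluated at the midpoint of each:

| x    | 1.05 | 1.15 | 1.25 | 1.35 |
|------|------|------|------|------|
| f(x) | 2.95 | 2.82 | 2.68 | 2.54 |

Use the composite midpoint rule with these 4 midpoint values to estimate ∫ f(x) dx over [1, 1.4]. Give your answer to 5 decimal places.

1.09900

h = 0.1, n = 4.
h·[y(m₁) + y(m₂) + y(m₃) + y(m₄)] = 0.1·(10.99) = 1.09900.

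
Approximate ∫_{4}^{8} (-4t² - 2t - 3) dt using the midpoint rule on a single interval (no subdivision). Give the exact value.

M = (b−a)·f(6) = 4·(-159) = -636.

-636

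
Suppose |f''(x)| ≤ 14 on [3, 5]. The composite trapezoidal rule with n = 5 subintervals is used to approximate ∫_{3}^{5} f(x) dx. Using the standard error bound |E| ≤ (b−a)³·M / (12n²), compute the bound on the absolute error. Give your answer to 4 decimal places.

0.3733

|E| ≤ (2)³·14 / (12·5²) = 112/300 = 0.3733.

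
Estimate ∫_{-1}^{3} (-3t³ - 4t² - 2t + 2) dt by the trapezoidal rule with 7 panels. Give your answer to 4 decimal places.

-100.1633

h = (3 − (-1))/7 = 0.571429.
Nodes t₀,…,t₇ = -1, -0.428571, 0.142857, 0.714286, 1.285714, 1.857143, 2.428571, 3.
f(t) = -3t³ - 4t² - 2t + 2: f₀=3, f₁=2.358601, f₂=1.623907, f₃=-2.562682, f₄=-13.559767, f₅=-34.725948, f₆=-69.419825, f₇=-121.
(h/2)·[f₀ + 2f₁ + 2f₂ + 2f₃ + 2f₄ + 2f₅ + 2f₆ + f₇] = 0.285714·(-350.571429) = -100.1633.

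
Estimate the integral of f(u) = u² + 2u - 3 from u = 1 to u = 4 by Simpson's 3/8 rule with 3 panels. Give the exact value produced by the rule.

h = (4 − 1)/3 = 1.
Nodes u₀,…,u₃ = 1, 2, 3, 4.
f(u) = u² + 2u - 3: f₀=0, f₁=5, f₂=12, f₃=21.
(3h/8)·[f₀ + 3f₁ + 3f₂ + f₃] = 0.375·(72) = 27.

27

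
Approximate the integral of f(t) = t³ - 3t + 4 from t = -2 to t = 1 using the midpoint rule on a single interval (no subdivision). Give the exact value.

M = (b−a)·f(-0.5) = 3·(5.375) = 16.125.

16.125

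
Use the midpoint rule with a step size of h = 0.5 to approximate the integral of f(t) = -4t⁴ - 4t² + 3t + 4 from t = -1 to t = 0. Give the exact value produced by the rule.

0.609375

h = (0 − (-1))/2 = 0.5.
Midpoints m₁,…,m₂ = -0.75, -0.25.
f(m₁)=-1.765625, f(m₂)=2.984375.
h·[f(m₁) + f(m₂)] = 0.5·(1.21875) = 0.609375.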